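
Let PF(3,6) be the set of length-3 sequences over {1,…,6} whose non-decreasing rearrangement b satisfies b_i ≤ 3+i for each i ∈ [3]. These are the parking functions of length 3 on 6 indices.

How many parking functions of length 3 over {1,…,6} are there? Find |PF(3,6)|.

|PF| = (6−3+1)·(6+1)^(3−1) = 4×49 = 196
Example (3,2,6) → sorted (2,3,6): b_i ≤ 3+i ∀i, a PF.

196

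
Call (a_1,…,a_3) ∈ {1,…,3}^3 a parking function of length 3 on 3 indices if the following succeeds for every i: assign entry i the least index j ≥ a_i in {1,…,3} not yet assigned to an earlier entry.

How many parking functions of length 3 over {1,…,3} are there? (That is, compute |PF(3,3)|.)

#PF = (3+1−3)·(3+1)^{3−1} = 1 · 16 = 16 (Pollak)
One tuple (1,3,1) → sorted (1,1,3): b_i ≤ i ∀i, a PF.

16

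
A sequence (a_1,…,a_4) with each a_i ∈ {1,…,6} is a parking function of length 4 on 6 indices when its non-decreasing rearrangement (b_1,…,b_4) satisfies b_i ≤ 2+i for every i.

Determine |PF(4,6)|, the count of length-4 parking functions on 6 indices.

#PF = (6−4+1)·(6+1)^(4−1) = 3·343 = 1029
Check (4,4,4,1) → sorted (1,4,4,4): b_i ≤ 2+i ∀i, a PF.

1029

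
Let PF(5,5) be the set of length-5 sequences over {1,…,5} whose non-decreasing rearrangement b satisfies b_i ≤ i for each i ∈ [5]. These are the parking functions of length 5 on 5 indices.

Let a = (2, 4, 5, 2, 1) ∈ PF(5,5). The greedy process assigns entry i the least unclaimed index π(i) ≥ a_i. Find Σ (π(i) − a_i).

1

Σπ = 5·6/2 = 15 (π permutes [5]); Σa = 2+4+5+2+1 = 14; disp = 15−14 = 1.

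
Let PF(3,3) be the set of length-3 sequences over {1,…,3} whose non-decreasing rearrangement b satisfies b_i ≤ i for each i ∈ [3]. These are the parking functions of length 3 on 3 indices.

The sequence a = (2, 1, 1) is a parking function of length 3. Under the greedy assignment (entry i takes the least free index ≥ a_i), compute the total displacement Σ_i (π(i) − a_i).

Σπ = 3·4/2 = 6 (π permutes [3]); Σa = 2+1+1 = 4; disp = 6−4 = 2.

2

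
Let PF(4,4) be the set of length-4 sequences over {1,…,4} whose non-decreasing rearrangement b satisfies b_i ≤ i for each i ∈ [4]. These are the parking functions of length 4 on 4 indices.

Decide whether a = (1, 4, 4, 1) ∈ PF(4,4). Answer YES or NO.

Sorted: b = (1, 1, 4, 4).
  b_1=1 ≤ 1
  b_2=1 ≤ 2
  b_3=4 > 3
  fails at i=3 ⇒ NO

NO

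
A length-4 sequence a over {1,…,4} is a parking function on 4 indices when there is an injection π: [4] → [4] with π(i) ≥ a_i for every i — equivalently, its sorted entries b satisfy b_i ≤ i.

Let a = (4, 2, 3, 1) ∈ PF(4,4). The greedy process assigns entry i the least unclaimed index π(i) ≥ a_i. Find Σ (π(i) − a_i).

0

Σπ = 4·5/2 = 10 (π permutes [4]); Σa = 4+2+3+1 = 10; disp = 10−10 = 0.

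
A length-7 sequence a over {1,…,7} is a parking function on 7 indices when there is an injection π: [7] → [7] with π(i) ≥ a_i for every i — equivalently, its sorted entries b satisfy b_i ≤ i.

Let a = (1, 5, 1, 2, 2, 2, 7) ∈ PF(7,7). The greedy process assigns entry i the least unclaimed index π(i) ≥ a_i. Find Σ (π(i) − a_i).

8

Σπ = 28 ({1..7} each once); Σa = 1+5+1+2+2+2+7 = 20; disp = 28−20 = 8.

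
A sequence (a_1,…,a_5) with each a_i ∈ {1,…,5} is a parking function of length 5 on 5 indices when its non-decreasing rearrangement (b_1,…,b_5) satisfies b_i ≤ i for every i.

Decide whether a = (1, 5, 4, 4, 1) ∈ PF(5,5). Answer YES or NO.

Order a: b = (1, 1, 4, 4, 5).
  b_1=1 ≤ 1
  b_2=1 ≤ 2
  b_3=4 > 3
  fails at i=3 ⇒ NO

NO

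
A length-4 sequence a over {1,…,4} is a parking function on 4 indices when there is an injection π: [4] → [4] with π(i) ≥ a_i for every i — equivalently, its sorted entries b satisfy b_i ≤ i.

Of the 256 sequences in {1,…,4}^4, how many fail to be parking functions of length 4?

Count = 1·5^3 = 1·125 = 125 (Konheim–Weiss)
E.g. (1,4,3,4) → sorted (1,3,4,4): b_2=3>2, not a PF.
Total 256; non-PF = 256−125 = 131

131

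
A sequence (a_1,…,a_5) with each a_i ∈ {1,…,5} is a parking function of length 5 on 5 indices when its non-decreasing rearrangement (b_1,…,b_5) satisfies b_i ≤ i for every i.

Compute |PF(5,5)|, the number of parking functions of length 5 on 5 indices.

1296

#PF = (6−5)·6^(5−1) = 1 · 1296 = 1296 (Pollak)
One tuple (2,3,4,1,2) → sorted (1,2,2,3,4): b_i ≤ i ∀i, a PF.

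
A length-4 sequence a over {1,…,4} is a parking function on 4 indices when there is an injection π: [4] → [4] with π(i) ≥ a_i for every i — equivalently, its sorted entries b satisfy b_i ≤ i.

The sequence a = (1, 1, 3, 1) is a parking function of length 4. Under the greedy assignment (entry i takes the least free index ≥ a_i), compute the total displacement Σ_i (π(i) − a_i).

4

Σπ(i) = 1+…+4 = 10; Σa = 1+1+3+1 = 6; disp = 10−6 = 4.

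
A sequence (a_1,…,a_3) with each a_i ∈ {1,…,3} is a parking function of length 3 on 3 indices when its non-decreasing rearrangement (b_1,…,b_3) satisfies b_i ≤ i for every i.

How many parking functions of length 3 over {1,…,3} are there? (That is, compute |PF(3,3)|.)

16

|PF(3,3)| = (3−3+1)·(3+1)^(3−1) = 1×16 = 16 (Konheim–Weiss)
Check (1,2,3) → sorted (1,2,3): b_i ≤ i ∀i, a PF.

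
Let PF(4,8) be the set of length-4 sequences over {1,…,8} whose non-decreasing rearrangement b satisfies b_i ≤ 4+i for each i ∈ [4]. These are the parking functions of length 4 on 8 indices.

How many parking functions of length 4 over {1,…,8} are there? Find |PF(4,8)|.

#PF = (9−4)·9^(4−1) = 5×729 = 3645 [KW]
One tuple (4,8,4,1) → sorted (1,4,4,8): b_i ≤ 4+i ∀i, a PF.

3645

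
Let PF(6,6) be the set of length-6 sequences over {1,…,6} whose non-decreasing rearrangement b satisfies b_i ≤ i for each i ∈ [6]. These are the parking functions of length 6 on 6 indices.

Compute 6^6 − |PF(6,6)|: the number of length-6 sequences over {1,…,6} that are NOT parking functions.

|PF| = (6+1−6)·(6+1)^{6−1} = 1×16807 = 16807
One tuple (5,6,3,6,6,6) → sorted (3,5,6,6,6,6): b_1=3>1, not a PF.
6^6 − 16807 = 46656 − 16807 = 29849

29849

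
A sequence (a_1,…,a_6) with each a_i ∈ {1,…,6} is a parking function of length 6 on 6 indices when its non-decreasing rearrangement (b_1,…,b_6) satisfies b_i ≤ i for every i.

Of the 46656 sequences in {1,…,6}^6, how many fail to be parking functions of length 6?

29849

Count = 1·7^5 = 1 · 16807 = 16807
One tuple (5,6,4,4,5,4) → sorted (4,4,4,5,5,6): b_1=4>1, not a PF.
6^6 − 16807 = 46656 − 16807 = 29849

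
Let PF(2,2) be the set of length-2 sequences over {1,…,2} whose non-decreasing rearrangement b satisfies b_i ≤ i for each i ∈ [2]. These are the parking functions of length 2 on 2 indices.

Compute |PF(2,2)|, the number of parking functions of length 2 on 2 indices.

Count = 1·3^1 = 1 · 3 = 3 (Konheim–Weiss)
Example (1,2) → sorted (1,2): b_i ≤ i ∀i, a PF.

3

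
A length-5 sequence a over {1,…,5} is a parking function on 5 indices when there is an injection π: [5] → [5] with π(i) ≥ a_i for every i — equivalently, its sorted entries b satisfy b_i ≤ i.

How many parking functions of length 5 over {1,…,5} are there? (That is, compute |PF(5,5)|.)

1296

|PF(5,5)| = 1·6^4 = 1·1296 = 1296 (Konheim–Weiss)
Check (1,2,5,4,3) → sorted (1,2,3,4,5): b_i ≤ i ∀i, a PF.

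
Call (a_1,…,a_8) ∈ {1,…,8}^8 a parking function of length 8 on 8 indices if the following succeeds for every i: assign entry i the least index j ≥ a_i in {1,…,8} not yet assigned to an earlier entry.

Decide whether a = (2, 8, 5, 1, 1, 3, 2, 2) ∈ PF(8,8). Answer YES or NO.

Order a: b = (1, 1, 2, 2, 2, 3, 5, 8).
  b_1=1 ≤ 1
  b_2=1 ≤ 2
  b_3=2 ≤ 3
  b_4=2 ≤ 4
  b_5=2 ≤ 5
  b_6=3 ≤ 6
  b_7=5 ≤ 7
  b_8=8 ≤ 8
All bounds hold ⇒ YES

YES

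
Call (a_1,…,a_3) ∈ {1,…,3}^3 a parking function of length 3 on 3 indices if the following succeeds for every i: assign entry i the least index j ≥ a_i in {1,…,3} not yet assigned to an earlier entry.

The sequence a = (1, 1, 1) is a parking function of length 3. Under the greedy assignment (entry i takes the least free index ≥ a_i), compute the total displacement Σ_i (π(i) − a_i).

Σπ = 3·4/2 = 6 (π permutes [3]); Σa = 1+1+1 = 3; disp = 6−3 = 3.

3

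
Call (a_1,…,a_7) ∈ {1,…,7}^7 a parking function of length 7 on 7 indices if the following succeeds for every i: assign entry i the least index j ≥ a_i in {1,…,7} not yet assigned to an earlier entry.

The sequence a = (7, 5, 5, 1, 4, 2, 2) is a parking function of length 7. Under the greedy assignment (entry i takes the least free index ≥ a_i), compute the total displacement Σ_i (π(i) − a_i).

Σπ = 28 ({1..7} each once); Σa = 7+5+5+1+4+2+2 = 26; disp = 28−26 = 2.

2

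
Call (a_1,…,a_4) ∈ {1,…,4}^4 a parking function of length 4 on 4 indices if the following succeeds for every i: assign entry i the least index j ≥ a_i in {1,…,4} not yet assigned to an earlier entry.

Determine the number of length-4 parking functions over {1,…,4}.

#PF = 1·5^3 = 1·125 = 125
One tuple (1,2,3,2) → sorted (1,2,2,3): b_i ≤ i ∀i, a PF.

125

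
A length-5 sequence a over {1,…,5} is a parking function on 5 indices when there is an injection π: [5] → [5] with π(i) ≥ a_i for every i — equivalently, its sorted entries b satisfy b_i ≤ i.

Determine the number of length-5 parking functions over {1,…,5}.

1296

#PF = (5+1−5)·(5+1)^{5−1} = 1×1296 = 1296 (Pollak)
Check (1,1,3,5,4) → sorted (1,1,3,4,5): b_i ≤ i ∀i, a PF.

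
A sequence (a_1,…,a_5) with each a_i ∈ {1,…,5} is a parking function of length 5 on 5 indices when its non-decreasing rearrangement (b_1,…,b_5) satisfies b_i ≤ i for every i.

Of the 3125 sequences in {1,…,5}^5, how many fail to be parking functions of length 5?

|PF(5,5)| = (5−5+1)·(5+1)^(5−1) = 1 · 1296 = 1296
One tuple (5,3,4,4,4) → sorted (3,4,4,4,5): b_1=3>1, not a PF.
5^5 − 1296 = 3125 − 1296 = 1829

1829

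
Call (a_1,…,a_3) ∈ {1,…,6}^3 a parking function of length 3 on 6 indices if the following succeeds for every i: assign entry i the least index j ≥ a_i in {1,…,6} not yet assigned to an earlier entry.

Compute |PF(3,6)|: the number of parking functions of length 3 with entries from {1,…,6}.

196

#PF = 4·7^2 = 4 · 49 = 196 [KW]
E.g. (1,3,6) → sorted (1,3,6): b_i ≤ 3+i ∀i, a PF.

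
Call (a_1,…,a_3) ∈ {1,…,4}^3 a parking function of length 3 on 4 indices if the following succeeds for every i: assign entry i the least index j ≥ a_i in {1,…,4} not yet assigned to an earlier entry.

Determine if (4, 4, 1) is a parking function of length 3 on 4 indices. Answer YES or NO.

NO

Sorted: b = (1, 4, 4).
  b_1=1 ≤ 2
  b_2=4 > 3
  fails at i=2 ⇒ NO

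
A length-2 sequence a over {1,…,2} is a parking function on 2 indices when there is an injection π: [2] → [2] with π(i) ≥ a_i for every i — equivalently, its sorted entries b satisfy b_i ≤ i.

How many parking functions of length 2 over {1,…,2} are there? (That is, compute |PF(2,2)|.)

3

|PF| = (3−2)·3^(2−1) = 1 · 3 = 3 (Pollak)
Check (2,1) → sorted (1,2): b_i ≤ i ∀i, a PF.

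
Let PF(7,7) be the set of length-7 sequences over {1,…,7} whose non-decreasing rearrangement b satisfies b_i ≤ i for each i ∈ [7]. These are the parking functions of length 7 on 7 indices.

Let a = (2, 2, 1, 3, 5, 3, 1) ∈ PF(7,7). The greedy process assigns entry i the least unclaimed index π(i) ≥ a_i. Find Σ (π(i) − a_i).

11

Σπ = 28 ({1..7} each once); Σa = 2+2+1+3+5+3+1 = 17; disp = 28−17 = 11.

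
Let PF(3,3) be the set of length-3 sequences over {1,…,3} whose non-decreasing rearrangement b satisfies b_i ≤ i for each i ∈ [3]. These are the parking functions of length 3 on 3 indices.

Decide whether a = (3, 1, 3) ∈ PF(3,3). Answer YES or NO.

NO

Rearranged: b = (1, 3, 3).
  b_1=1 ≤ 1
  b_2=3 > 2
  fails at i=2 ⇒ NO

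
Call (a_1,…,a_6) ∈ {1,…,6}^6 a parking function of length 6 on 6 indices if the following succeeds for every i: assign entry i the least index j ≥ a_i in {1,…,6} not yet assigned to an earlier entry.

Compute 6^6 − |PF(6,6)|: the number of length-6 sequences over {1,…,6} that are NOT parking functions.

|PF| = (6−6+1)·(6+1)^(6−1) = 1·16807 = 16807
E.g. (3,6,5,5,2,6) → sorted (2,3,5,5,6,6): b_1=2>1, not a PF.
So 46656 − 16807 = 29849 fail.

29849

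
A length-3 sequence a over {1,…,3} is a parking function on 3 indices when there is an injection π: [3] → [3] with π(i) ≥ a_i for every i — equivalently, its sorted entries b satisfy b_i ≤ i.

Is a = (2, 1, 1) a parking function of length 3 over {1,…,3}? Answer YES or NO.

Sorted: b = (1, 1, 2).
  b_1=1 ≤ 1
  b_2=1 ≤ 2
  b_3=2 ≤ 3
All bounds hold ⇒ YES

YES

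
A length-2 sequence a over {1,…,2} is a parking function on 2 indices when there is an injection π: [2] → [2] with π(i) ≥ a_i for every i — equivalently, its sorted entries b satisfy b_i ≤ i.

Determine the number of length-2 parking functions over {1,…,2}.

3

|PF| = (2+1−2)·(2+1)^{2−1} = 1·3 = 3 (Konheim–Weiss)
One tuple (1,1) → sorted (1,1): b_i ≤ i ∀i, a PF.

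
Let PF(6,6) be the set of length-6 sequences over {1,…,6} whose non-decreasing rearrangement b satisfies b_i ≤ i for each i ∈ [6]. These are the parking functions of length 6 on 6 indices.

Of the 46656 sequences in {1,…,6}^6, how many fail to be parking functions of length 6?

|PF(6,6)| = (6−6+1)·(6+1)^(6−1) = 1 · 16807 = 16807
One tuple (1,6,1,4,5,5) → sorted (1,1,4,5,5,6): b_3=4>3, not a PF.
Total 46656; non-PF = 46656−16807 = 29849

29849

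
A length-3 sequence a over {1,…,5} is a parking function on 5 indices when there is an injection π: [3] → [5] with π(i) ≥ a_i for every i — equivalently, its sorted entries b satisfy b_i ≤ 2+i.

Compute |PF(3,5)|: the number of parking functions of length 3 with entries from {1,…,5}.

Count = 3·6^2 = 3 · 36 = 108 (Konheim–Weiss)
One tuple (4,2,4) → sorted (2,4,4): b_i ≤ 2+i ∀i, a PF.

108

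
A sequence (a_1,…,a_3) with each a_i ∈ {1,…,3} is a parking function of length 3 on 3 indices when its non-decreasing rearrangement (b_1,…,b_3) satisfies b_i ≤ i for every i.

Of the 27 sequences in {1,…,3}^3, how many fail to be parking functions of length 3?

11

|PF(3,3)| = (4−3)·4^(3−1) = 1 · 16 = 16
Check (1,3,3) → sorted (1,3,3): b_2=3>2, not a PF.
3^3 − 16 = 27 − 16 = 11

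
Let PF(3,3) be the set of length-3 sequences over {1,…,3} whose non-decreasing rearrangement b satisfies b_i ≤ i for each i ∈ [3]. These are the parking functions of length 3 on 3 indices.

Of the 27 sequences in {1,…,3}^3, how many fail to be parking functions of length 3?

#PF = (3−3+1)·(3+1)^(3−1) = 1 · 16 = 16 (Konheim–Weiss)
One tuple (3,3,3) → sorted (3,3,3): b_1=3>1, not a PF.
So 27 − 16 = 11 fail.

11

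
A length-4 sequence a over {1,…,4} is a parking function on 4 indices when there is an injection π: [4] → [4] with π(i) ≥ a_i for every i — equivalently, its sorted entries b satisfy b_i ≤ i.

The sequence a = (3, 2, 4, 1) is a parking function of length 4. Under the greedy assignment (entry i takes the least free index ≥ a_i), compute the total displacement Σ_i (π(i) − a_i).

Σπ(i) = 1+…+4 = 10; Σa = 3+2+4+1 = 10; disp = 10−10 = 0.

0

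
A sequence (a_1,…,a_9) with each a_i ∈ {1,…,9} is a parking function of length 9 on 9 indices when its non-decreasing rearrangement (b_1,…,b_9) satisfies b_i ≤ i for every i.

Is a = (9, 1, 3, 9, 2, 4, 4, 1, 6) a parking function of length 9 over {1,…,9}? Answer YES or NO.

Rearranged: b = (1, 1, 2, 3, 4, 4, 6, 9, 9).
  b_1=1 ≤ 1
  b_2=1 ≤ 2
  b_3=2 ≤ 3
  b_4=3 ≤ 4
  b_5=4 ≤ 5
  b_6=4 ≤ 6
  b_7=6 ≤ 7
  b_8=9 > 8
  fails at i=8 ⇒ NO

NO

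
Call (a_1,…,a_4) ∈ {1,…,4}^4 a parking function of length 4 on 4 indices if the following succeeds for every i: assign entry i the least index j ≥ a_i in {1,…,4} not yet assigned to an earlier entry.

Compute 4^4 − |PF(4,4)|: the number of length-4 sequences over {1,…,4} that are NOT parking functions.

131

#PF = (4+1−4)·(4+1)^{4−1} = 1 · 125 = 125 (Konheim–Weiss)
One tuple (3,4,4,1) → sorted (1,3,4,4): b_2=3>2, not a PF.
Total 256; non-PF = 256−125 = 131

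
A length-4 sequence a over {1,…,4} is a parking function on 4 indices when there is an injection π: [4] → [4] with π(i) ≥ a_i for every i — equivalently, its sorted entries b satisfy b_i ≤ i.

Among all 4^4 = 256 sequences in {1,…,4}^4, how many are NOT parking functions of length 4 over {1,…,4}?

131

Count = (4+1−4)·(4+1)^{4−1} = 1 · 125 = 125 (Pollak)
Example (2,3,3,3) → sorted (2,3,3,3): b_1=2>1, not a PF.
Total 256; non-PF = 256−125 = 131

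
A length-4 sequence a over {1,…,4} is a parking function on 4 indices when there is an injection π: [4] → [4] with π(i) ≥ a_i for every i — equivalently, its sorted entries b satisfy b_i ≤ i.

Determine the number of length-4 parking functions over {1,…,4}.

|PF| = (5−4)·5^(4−1) = 1 · 125 = 125 [KW]
Example (4,1,1,3) → sorted (1,1,3,4): b_i ≤ i ∀i, a PF.

125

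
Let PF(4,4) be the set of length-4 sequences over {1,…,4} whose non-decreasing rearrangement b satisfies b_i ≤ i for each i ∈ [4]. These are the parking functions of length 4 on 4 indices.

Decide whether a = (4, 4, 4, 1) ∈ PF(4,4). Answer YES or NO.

Sorted: b = (1, 4, 4, 4).
  b_1=1 ≤ 1
  b_2=4 > 2
  fails at i=2 ⇒ NO

NO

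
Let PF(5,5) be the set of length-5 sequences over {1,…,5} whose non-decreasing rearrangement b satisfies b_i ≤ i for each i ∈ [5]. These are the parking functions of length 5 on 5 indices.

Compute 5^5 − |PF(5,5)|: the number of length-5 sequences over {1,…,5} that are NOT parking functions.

|PF| = (5−5+1)·(5+1)^(5−1) = 1·1296 = 1296 (Pollak)
Check (1,5,5,4,4) → sorted (1,4,4,5,5): b_2=4>2, not a PF.
5^5 − 1296 = 3125 − 1296 = 1829

1829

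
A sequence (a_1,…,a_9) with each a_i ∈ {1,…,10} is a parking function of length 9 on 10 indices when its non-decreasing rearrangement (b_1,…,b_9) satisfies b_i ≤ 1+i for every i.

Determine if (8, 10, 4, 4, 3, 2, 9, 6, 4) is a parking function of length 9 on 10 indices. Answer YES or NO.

Rearranged: b = (2, 3, 4, 4, 4, 6, 8, 9, 10).
  b_1=2 ≤ 2
  b_2=3 ≤ 3
  b_3=4 ≤ 4
  b_4=4 ≤ 5
  b_5=4 ≤ 6
  b_6=6 ≤ 7
  b_7=8 ≤ 8
  b_8=9 ≤ 9
  b_9=10 ≤ 10
All bounds hold ⇒ YES

YES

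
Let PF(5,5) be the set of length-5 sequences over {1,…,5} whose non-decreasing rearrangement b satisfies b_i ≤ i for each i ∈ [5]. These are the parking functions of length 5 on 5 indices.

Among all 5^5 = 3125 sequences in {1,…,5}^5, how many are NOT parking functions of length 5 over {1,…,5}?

1829

|PF(5,5)| = (5+1−5)·(5+1)^{5−1} = 1·1296 = 1296 (Pollak)
One tuple (2,4,2,5,4) → sorted (2,2,4,4,5): b_1=2>1, not a PF.
5^5 − 1296 = 3125 − 1296 = 1829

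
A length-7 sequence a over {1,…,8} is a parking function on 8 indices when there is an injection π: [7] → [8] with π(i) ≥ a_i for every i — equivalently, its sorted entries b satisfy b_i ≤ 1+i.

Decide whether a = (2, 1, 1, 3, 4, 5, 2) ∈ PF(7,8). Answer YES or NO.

YES

Sorted: b = (1, 1, 2, 2, 3, 4, 5).
  b_1=1 ≤ 2
  b_2=1 ≤ 3
  b_3=2 ≤ 4
  b_4=2 ≤ 5
  b_5=3 ≤ 6
  b_6=4 ≤ 7
  b_7=5 ≤ 8
All bounds hold ⇒ YES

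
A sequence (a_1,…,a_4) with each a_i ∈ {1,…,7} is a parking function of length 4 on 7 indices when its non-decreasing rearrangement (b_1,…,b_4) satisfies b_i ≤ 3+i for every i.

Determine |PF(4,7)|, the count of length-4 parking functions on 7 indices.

Count = 4·8^3 = 4×512 = 2048 (Konheim–Weiss)
One tuple (4,3,1,3) → sorted (1,3,3,4): b_i ≤ 3+i ∀i, a PF.

2048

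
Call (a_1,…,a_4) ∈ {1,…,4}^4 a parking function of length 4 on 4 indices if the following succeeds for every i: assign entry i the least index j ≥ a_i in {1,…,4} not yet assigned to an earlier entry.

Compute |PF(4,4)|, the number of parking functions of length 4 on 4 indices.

|PF(4,4)| = (4+1−4)·(4+1)^{4−1} = 1×125 = 125
E.g. (1,4,2,3) → sorted (1,2,3,4): b_i ≤ i ∀i, a PF.

125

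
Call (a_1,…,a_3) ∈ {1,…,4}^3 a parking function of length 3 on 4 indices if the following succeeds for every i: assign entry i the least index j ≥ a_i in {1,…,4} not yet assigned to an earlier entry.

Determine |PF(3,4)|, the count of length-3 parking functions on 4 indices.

50

|PF(3,4)| = (4+1−3)·(4+1)^{3−1} = 2×25 = 50
Check (4,3,2) → sorted (2,3,4): b_i ≤ 1+i ∀i, a PF.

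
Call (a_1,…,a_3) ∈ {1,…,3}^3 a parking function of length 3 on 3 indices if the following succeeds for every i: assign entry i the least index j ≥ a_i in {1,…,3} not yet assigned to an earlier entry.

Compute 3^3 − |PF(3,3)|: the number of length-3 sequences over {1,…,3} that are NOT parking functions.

Count = (3+1−3)·(3+1)^{3−1} = 1·16 = 16 (Konheim–Weiss)
Check (3,2,2) → sorted (2,2,3): b_1=2>1, not a PF.
So 27 − 16 = 11 fail.

11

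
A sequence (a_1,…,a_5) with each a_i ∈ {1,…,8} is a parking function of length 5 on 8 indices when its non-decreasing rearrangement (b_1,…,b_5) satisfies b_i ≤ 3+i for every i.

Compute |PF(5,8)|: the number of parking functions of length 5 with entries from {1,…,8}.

|PF| = (9−5)·9^(5−1) = 4·6561 = 26244
Example (7,4,3,6,3) → sorted (3,3,4,6,7): b_i ≤ 3+i ∀i, a PF.

26244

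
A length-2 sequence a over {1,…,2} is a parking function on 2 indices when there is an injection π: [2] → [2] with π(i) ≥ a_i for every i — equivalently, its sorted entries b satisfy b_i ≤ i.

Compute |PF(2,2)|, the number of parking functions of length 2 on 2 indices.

3

#PF = (2−2+1)·(2+1)^(2−1) = 1 · 3 = 3 [KW]
Check (1,1) → sorted (1,1): b_i ≤ i ∀i, a PF.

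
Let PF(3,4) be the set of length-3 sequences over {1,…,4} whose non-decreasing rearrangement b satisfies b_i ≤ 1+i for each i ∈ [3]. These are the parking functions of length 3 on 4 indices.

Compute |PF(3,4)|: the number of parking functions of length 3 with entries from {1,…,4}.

50

#PF = (5−3)·5^(3−1) = 2×25 = 50 (Konheim–Weiss)
One tuple (2,3,3) → sorted (2,3,3): b_i ≤ 1+i ∀i, a PF.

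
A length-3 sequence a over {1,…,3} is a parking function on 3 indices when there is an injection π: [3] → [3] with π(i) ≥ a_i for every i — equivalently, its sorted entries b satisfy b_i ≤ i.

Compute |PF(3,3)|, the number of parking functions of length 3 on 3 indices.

16

#PF = (3−3+1)·(3+1)^(3−1) = 1 · 16 = 16 (Pollak)
Example (1,2,2) → sorted (1,2,2): b_i ≤ i ∀i, a PF.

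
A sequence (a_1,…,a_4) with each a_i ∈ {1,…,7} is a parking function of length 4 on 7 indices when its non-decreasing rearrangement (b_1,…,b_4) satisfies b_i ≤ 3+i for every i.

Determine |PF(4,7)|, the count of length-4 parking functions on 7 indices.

2048

|PF(4,7)| = 4·8^3 = 4 · 512 = 2048 (Konheim–Weiss)
One tuple (5,2,2,6) → sorted (2,2,5,6): b_i ≤ 3+i ∀i, a PF.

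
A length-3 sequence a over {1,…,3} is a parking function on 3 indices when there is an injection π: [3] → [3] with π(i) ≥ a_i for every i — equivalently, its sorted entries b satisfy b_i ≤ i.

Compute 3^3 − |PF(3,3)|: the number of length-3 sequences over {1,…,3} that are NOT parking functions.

11

#PF = 1·4^2 = 1×16 = 16 (Pollak)
Example (3,1,3) → sorted (1,3,3): b_2=3>2, not a PF.
So 27 − 16 = 11 fail.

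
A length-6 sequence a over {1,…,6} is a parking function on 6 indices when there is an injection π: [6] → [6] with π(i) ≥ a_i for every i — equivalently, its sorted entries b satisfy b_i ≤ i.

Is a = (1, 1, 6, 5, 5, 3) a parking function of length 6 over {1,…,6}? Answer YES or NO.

NO

Sorted: b = (1, 1, 3, 5, 5, 6).
  b_1=1 ≤ 1
  b_2=1 ≤ 2
  b_3=3 ≤ 3
  b_4=5 > 4
  fails at i=4 ⇒ NO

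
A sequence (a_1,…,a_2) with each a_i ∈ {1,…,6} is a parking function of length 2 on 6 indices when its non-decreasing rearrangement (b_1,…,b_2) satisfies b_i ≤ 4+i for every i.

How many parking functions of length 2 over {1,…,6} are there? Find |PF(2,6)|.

35

|PF(2,6)| = (6−2+1)·(6+1)^(2−1) = 5×7 = 35 (Konheim–Weiss)
Check (5,5) → sorted (5,5): b_i ≤ 4+i ∀i, a PF.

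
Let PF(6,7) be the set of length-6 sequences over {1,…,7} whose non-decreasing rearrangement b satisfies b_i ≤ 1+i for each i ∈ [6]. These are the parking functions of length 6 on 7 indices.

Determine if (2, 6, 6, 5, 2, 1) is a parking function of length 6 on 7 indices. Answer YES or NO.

YES

Sorted: b = (1, 2, 2, 5, 6, 6).
  b_1=1 ≤ 2
  b_2=2 ≤ 3
  b_3=2 ≤ 4
  b_4=5 ≤ 5
  b_5=6 ≤ 6
  b_6=6 ≤ 7
All bounds hold ⇒ YES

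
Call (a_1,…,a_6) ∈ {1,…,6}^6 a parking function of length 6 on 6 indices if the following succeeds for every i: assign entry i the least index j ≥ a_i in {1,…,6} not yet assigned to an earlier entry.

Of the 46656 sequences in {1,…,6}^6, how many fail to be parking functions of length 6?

29849

|PF| = (6+1−6)·(6+1)^{6−1} = 1×16807 = 16807 (Pollak)
Check (5,5,3,3,3,5) → sorted (3,3,3,5,5,5): b_1=3>1, not a PF.
Total 46656; non-PF = 46656−16807 = 29849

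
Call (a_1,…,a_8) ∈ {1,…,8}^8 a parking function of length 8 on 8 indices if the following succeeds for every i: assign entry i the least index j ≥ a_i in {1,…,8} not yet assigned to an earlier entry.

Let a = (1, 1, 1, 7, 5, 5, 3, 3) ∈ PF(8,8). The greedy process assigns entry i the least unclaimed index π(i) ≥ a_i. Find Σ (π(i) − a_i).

10

Σπ(i) = 1+…+8 = 36; Σa = 1+1+1+7+5+5+3+3 = 26; disp = 36−26 = 10.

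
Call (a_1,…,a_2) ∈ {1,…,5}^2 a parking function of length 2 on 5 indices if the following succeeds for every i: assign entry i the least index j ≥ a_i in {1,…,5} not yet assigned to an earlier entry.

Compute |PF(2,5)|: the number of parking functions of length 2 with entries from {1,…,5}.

#PF = 4·6^1 = 4 · 6 = 24
E.g. (1,1) → sorted (1,1): b_i ≤ 3+i ∀i, a PF.

24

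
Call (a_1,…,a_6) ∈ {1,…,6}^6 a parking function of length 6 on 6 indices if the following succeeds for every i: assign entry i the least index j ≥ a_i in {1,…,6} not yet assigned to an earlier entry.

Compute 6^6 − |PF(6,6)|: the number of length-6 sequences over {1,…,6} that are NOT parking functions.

|PF(6,6)| = (6−6+1)·(6+1)^(6−1) = 1 · 16807 = 16807 (Konheim–Weiss)
One tuple (4,5,6,5,4,5) → sorted (4,4,5,5,5,6): b_1=4>1, not a PF.
So 46656 − 16807 = 29849 fail.

29849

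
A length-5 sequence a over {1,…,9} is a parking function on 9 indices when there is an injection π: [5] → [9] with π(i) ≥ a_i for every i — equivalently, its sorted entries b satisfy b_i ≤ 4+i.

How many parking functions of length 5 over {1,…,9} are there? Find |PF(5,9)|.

50000

Count = (9+1−5)·(9+1)^{5−1} = 5×10000 = 50000 [KW]
E.g. (3,4,7,4,6) → sorted (3,4,4,6,7): b_i ≤ 4+i ∀i, a PF.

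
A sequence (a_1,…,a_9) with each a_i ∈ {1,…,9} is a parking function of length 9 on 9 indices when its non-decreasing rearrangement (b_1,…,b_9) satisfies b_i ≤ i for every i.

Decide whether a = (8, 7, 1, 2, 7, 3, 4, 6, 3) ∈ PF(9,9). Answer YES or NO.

Rearranged: b = (1, 2, 3, 3, 4, 6, 7, 7, 8).
  b_1=1 ≤ 1
  b_2=2 ≤ 2
  b_3=3 ≤ 3
  b_4=3 ≤ 4
  b_5=4 ≤ 5
  b_6=6 ≤ 6
  b_7=7 ≤ 7
  b_8=7 ≤ 8
  b_9=8 ≤ 9
All bounds hold ⇒ YES

YES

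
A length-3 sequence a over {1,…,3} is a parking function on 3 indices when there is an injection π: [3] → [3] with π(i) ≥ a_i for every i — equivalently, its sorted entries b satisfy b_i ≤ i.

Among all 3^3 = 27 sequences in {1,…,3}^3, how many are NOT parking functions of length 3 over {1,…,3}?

11

#PF = (3−3+1)·(3+1)^(3−1) = 1×16 = 16
E.g. (3,3,1) → sorted (1,3,3): b_2=3>2, not a PF.
3^3 − 16 = 27 − 16 = 11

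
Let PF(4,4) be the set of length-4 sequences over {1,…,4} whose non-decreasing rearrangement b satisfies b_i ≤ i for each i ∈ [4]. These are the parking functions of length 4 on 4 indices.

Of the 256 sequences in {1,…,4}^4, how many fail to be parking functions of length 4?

Count = (5−4)·5^(4−1) = 1×125 = 125 (Konheim–Weiss)
Example (4,3,4,1) → sorted (1,3,4,4): b_2=3>2, not a PF.
Total 256; non-PF = 256−125 = 131

131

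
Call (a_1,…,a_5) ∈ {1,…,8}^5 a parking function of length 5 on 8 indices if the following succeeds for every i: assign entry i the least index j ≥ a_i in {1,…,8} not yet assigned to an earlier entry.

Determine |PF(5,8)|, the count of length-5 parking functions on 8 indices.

26244

#PF = (8+1−5)·(8+1)^{5−1} = 4×6561 = 26244 [KW]
Check (7,6,2,2,2) → sorted (2,2,2,6,7): b_i ≤ 3+i ∀i, a PF.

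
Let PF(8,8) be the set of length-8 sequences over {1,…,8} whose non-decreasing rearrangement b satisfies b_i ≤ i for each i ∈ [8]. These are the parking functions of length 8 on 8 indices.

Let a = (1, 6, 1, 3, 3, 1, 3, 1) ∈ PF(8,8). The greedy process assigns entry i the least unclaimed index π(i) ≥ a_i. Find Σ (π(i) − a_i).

Σπ(i) = 1+…+8 = 36; Σa = 1+6+1+3+3+1+3+1 = 19; disp = 36−19 = 17.

17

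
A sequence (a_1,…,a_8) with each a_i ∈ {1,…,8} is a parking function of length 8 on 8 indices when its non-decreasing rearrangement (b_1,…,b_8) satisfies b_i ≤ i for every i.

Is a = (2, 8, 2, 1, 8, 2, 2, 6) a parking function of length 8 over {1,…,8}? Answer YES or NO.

NO

Order a: b = (1, 2, 2, 2, 2, 6, 8, 8).
  b_1=1 ≤ 1
  b_2=2 ≤ 2
  b_3=2 ≤ 3
  b_4=2 ≤ 4
  b_5=2 ≤ 5
  b_6=6 ≤ 6
  b_7=8 > 7
  fails at i=7 ⇒ NO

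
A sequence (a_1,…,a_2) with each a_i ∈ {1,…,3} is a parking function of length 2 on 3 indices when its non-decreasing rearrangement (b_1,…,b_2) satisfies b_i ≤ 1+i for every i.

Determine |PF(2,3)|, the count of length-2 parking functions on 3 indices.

8

Count = (3−2+1)·(3+1)^(2−1) = 2·4 = 8 (Pollak)
E.g. (3,2) → sorted (2,3): b_i ≤ 1+i ∀i, a PF.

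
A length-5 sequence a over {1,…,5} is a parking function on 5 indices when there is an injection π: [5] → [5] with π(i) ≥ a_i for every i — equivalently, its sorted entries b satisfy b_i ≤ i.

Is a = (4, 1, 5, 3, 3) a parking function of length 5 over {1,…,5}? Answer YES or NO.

NO

Rearranged: b = (1, 3, 3, 4, 5).
  b_1=1 ≤ 1
  b_2=3 > 2
  fails at i=2 ⇒ NO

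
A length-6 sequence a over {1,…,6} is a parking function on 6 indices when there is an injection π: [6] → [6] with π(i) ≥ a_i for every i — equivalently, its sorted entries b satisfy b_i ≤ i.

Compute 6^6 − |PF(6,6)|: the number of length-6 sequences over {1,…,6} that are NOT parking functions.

Count = (7−6)·7^(6−1) = 1·16807 = 16807
Example (5,5,5,4,2,3) → sorted (2,3,4,5,5,5): b_1=2>1, not a PF.
Total 46656; non-PF = 46656−16807 = 29849

29849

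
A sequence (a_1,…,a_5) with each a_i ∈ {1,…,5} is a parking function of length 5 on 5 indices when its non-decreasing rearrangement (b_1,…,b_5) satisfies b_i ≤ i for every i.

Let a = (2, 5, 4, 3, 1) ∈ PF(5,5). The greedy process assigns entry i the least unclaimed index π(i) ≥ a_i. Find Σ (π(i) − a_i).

0

Σπ = 5·6/2 = 15 (π permutes [5]); Σa = 2+5+4+3+1 = 15; disp = 15−15 = 0.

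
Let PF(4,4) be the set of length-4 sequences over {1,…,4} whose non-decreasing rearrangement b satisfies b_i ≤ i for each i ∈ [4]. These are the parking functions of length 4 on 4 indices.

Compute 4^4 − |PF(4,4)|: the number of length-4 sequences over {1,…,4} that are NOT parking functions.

|PF| = (4−4+1)·(4+1)^(4−1) = 1·125 = 125 (Konheim–Weiss)
E.g. (3,1,3,3) → sorted (1,3,3,3): b_2=3>2, not a PF.
Total 256; non-PF = 256−125 = 131

131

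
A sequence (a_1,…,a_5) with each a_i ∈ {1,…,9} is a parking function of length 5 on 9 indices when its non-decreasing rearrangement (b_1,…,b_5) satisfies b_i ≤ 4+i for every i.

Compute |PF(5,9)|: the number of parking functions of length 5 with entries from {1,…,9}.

50000

|PF(5,9)| = (9−5+1)·(9+1)^(5−1) = 5×10000 = 50000 [KW]
Example (3,4,7,1,5) → sorted (1,3,4,5,7): b_i ≤ 4+i ∀i, a PF.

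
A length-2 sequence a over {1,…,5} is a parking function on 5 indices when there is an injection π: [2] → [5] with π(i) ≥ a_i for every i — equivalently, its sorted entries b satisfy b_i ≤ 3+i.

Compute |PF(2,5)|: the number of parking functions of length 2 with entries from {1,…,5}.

24

|PF| = (6−2)·6^(2−1) = 4·6 = 24 (Konheim–Weiss)
E.g. (3,5) → sorted (3,5): b_i ≤ 3+i ∀i, a PF.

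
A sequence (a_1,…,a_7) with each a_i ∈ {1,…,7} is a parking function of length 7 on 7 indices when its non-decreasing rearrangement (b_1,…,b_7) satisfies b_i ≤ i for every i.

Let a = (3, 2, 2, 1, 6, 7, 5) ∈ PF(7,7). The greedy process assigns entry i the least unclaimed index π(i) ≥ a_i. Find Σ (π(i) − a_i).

2

Σπ(i) = 1+…+7 = 28; Σa = 3+2+2+1+6+7+5 = 26; disp = 28−26 = 2.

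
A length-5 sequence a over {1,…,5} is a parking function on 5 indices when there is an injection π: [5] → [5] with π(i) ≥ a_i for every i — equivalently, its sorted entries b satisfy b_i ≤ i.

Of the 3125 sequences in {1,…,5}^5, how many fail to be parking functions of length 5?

Count = (6−5)·6^(5−1) = 1×1296 = 1296 (Konheim–Weiss)
Example (5,5,3,3,5) → sorted (3,3,5,5,5): b_1=3>1, not a PF.
5^5 − 1296 = 3125 − 1296 = 1829

1829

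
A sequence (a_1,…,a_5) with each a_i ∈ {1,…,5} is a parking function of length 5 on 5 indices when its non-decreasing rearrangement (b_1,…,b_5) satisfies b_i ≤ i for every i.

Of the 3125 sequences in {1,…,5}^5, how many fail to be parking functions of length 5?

1829

|PF| = (5−5+1)·(5+1)^(5−1) = 1×1296 = 1296 (Pollak)
One tuple (1,3,4,4,5) → sorted (1,3,4,4,5): b_2=3>2, not a PF.
So 3125 − 1296 = 1829 fail.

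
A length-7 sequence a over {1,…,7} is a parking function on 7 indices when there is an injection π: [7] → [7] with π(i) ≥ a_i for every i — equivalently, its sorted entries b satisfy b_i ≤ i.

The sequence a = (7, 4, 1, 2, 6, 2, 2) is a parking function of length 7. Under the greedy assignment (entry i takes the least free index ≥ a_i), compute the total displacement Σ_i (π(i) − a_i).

Σπ = 7·8/2 = 28 (π permutes [7]); Σa = 7+4+1+2+6+2+2 = 24; disp = 28−24 = 4.

4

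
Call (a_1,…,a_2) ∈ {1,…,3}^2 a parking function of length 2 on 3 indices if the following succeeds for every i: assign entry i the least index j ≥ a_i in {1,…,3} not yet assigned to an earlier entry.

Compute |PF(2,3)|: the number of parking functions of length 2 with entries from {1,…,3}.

#PF = (3+1−2)·(3+1)^{2−1} = 2·4 = 8 (Konheim–Weiss)
Example (2,1) → sorted (1,2): b_i ≤ 1+i ∀i, a PF.

8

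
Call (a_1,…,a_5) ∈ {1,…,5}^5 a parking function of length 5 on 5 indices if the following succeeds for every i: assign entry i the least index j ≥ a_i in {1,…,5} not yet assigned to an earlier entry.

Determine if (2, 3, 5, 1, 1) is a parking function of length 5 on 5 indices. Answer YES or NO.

Order a: b = (1, 1, 2, 3, 5).
  b_1=1 ≤ 1
  b_2=1 ≤ 2
  b_3=2 ≤ 3
  b_4=3 ≤ 4
  b_5=5 ≤ 5
All bounds hold ⇒ YES

YES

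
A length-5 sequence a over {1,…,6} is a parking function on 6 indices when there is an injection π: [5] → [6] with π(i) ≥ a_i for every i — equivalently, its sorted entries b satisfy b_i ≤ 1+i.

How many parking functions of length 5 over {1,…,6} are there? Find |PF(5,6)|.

#PF = (7−5)·7^(5−1) = 2×2401 = 4802 (Konheim–Weiss)
Check (3,2,2,3,5) → sorted (2,2,3,3,5): b_i ≤ 1+i ∀i, a PF.

4802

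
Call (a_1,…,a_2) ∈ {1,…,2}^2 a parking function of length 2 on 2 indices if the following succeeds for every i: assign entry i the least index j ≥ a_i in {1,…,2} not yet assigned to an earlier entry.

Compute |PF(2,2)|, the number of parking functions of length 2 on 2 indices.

3

|PF(2,2)| = (3−2)·3^(2−1) = 1·3 = 3 (Pollak)
Check (1,1) → sorted (1,1): b_i ≤ i ∀i, a PF.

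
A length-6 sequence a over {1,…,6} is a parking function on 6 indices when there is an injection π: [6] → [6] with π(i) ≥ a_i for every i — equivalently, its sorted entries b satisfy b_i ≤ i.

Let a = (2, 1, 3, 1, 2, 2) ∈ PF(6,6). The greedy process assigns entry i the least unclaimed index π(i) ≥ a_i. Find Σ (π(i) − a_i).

Σπ(i) = 1+…+6 = 21; Σa = 2+1+3+1+2+2 = 11; disp = 21−11 = 10.

10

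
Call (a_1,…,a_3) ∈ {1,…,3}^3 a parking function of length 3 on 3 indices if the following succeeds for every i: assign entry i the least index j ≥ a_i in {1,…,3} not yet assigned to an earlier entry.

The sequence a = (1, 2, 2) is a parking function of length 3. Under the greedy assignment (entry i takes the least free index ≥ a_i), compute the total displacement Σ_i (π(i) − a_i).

1

Σπ(i) = 1+…+3 = 6; Σa = 1+2+2 = 5; disp = 6−5 = 1.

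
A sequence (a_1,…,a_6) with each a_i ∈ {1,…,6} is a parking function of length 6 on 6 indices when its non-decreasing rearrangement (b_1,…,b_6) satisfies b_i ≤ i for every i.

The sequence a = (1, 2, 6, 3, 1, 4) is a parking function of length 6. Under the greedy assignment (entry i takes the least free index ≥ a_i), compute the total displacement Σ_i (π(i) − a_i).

Σπ = 6·7/2 = 21 (π permutes [6]); Σa = 1+2+6+3+1+4 = 17; disp = 21−17 = 4.

4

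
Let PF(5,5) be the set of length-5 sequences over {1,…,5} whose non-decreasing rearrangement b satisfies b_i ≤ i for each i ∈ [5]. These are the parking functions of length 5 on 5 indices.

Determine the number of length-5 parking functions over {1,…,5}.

Count = (6−5)·6^(5−1) = 1·1296 = 1296
One tuple (1,1,2,1,4) → sorted (1,1,1,2,4): b_i ≤ i ∀i, a PF.

1296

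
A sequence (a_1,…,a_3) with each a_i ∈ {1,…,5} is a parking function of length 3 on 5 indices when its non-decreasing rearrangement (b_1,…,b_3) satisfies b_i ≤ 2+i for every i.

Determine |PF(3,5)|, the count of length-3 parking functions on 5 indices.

108

Count = (6−3)·6^(3−1) = 3·36 = 108
One tuple (3,3,4) → sorted (3,3,4): b_i ≤ 2+i ∀i, a PF.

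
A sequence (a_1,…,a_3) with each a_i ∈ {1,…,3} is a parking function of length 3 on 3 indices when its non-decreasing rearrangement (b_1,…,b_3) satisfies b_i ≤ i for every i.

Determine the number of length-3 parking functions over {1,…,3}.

|PF| = 1·4^2 = 1·16 = 16 (Pollak)
E.g. (2,1,3) → sorted (1,2,3): b_i ≤ i ∀i, a PF.

16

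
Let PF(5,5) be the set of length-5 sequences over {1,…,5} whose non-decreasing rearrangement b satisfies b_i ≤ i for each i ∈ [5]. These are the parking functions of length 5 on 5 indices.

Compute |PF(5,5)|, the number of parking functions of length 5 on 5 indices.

1296

|PF(5,5)| = (6−5)·6^(5−1) = 1 · 1296 = 1296 (Pollak)
One tuple (5,2,2,1,1) → sorted (1,1,2,2,5): b_i ≤ i ∀i, a PF.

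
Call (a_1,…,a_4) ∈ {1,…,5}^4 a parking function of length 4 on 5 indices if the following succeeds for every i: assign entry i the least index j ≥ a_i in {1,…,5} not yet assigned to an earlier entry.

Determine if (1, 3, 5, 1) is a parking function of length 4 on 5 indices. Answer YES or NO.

Rearranged: b = (1, 1, 3, 5).
  b_1=1 ≤ 2
  b_2=1 ≤ 3
  b_3=3 ≤ 4
  b_4=5 ≤ 5
All bounds hold ⇒ YES

YES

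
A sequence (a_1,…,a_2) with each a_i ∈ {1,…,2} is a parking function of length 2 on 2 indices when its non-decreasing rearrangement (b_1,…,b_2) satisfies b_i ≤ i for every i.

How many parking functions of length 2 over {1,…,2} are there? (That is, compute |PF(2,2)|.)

3

|PF| = 1·3^1 = 1×3 = 3
Check (1,1) → sorted (1,1): b_i ≤ i ∀i, a PF.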